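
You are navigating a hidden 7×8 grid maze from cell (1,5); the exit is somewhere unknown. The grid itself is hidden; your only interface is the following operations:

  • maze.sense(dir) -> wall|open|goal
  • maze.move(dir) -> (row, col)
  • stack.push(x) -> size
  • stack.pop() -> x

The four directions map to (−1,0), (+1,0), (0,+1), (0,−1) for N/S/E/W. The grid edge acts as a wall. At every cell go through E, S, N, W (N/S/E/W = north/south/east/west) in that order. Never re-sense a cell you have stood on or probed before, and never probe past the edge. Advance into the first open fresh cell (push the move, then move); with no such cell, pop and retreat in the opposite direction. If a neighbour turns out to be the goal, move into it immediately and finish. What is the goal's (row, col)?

[in] maze.sense dir→east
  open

[in] stack.push x→east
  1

[in] maze.move dir→east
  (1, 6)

[in] maze.sense dir→east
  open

[in] stack.push x→east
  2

[in] maze.move dir→east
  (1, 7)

[in] maze.sense dir→south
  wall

[in] maze.sense dir→north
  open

[in] stack.push x→north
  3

[in] maze.move dir→north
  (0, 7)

[in] maze.sense dir→west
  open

[in] stack.push x→west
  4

[in] maze.move dir→west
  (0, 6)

[in] maze.sense dir→west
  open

[in] stack.push x→west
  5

[in] maze.move dir→west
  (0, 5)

[in] maze.sense dir→west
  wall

[in] stack.pop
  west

[in] maze.move dir→east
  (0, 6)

[in] stack.pop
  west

[in] maze.move dir→east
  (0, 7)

[in] stack.pop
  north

[in] maze.move dir→south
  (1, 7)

[in] stack.pop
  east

[in] maze.move dir→west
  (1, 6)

[in] maze.sense dir→south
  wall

[in] stack.pop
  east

[in] maze.move dir→west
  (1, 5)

[in] maze.sense dir→south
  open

[in] stack.push x→south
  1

[in] maze.move dir→south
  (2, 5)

[in] maze.sense dir→south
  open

[in] stack.push x→south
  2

[in] maze.move dir→south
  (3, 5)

[in] maze.sense dir→east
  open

[in] stack.push x→east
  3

[in] maze.move dir→east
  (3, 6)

[in] maze.sense dir→east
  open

[in] stack.push x→east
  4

[in] maze.move dir→east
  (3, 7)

[in] maze.sense dir→south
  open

[in] stack.push x→south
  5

[in] maze.move dir→south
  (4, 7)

[in] maze.sense dir→south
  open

[in] stack.push x→south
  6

[in] maze.move dir→south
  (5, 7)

[in] maze.sense dir→south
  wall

[in] maze.sense dir→west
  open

[in] stack.push x→west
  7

[in] maze.move dir→west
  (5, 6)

[in] maze.sense dir→south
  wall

[in] maze.sense dir→north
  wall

[in] maze.sense dir→west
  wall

[in] stack.pop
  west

[in] maze.move dir→east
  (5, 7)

[in] stack.pop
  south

[in] maze.move dir→north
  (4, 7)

[in] stack.pop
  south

[in] maze.move dir→north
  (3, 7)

[in] stack.pop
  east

[in] maze.move dir→west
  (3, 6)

[in] stack.pop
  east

[in] maze.move dir→west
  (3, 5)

[in] maze.sense dir→south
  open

[in] stack.push x→south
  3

[in] maze.move dir→south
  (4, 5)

[in] maze.sense dir→west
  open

[in] stack.push x→west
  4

[in] maze.move dir→west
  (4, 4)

[in] maze.sense dir→south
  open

[in] stack.push x→south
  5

[in] maze.move dir→south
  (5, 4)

[in] maze.sense dir→south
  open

[in] stack.push x→south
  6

[in] maze.move dir→south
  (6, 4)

[in] maze.sense dir→east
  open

[in] stack.push x→east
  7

[in] maze.move dir→east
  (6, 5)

[in] stack.pop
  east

[in] maze.move dir→west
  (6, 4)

[in] maze.sense dir→west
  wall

[in] stack.pop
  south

[in] maze.move dir→north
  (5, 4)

[in] maze.sense dir→west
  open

[in] stack.push x→west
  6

[in] maze.move dir→west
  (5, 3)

[in] maze.sense dir→north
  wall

[in] maze.sense dir→west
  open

[in] stack.push x→west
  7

[in] maze.move dir→west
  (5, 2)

[in] maze.sense dir→south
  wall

[in] maze.sense dir→north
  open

[in] stack.push x→north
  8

[in] maze.move dir→north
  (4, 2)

[in] maze.sense dir→north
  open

[in] stack.push x→north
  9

[in] maze.move dir→north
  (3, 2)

[in] maze.sense dir→east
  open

[in] stack.push x→east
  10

[in] maze.move dir→east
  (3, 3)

[in] maze.sense dir→east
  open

[in] stack.push x→east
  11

[in] maze.move dir→east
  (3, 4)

[in] maze.sense dir→north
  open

[in] stack.push x→north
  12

[in] maze.move dir→north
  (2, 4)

[in] maze.sense dir→north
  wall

[in] maze.sense dir→west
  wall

[in] stack.pop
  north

[in] maze.move dir→south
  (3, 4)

[in] stack.pop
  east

[in] maze.move dir→west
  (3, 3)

[in] stack.pop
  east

[in] maze.move dir→west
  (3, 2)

[in] maze.sense dir→north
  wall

[in] maze.sense dir→west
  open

[in] stack.push x→west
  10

[in] maze.move dir→west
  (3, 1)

[in] maze.sense dir→south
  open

[in] stack.push x→south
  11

[in] maze.move dir→south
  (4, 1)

[in] maze.sense dir→south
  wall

[in] maze.sense dir→west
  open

[in] stack.push x→west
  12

[in] maze.move dir→west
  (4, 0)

[in] maze.sense dir→south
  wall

[in] maze.sense dir→north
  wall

[in] stack.pop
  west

[in] maze.move dir→east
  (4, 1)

[in] stack.pop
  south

[in] maze.move dir→north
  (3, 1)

[in] maze.sense dir→north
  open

[in] stack.push x→north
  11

[in] maze.move dir→north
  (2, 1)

[in] maze.sense dir→north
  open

[in] stack.push x→north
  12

[in] maze.move dir→north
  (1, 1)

[in] maze.sense dir→east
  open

[in] stack.push x→east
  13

[in] maze.move dir→east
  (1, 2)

[in] maze.sense dir→east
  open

[in] stack.push x→east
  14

[in] maze.move dir→east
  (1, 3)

[in] maze.sense dir→north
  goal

[in] maze.move dir→north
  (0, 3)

Answer: (0, 3)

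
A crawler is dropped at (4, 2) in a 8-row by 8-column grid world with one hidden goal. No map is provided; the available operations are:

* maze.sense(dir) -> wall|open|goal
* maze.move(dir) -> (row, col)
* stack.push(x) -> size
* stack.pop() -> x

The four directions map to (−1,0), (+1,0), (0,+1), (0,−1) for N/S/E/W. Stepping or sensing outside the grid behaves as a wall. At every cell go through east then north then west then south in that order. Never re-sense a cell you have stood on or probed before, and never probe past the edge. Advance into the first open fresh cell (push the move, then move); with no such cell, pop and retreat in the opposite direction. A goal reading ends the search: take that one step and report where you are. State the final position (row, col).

==> sense(dir: east)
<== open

==> push(x: east)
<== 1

==> move(dir: east)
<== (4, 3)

==> sense(dir: east)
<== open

==> push(x: east)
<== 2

==> move(dir: east)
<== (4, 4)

==> sense(dir: east)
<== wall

==> sense(dir: north)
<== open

==> push(x: north)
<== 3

==> move(dir: north)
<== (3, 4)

==> sense(dir: east)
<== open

==> push(x: east)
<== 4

==> move(dir: east)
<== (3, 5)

==> sense(dir: east)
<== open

==> push(x: east)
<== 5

==> move(dir: east)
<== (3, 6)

==> sense(dir: east)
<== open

==> push(x: east)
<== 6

==> move(dir: east)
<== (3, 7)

==> sense(dir: north)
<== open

==> push(x: north)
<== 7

==> move(dir: north)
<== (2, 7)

==> sense(dir: north)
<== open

==> push(x: north)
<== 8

==> move(dir: north)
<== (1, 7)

==> sense(dir: north)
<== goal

==> move(dir: north)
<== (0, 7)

Answer: (0, 7)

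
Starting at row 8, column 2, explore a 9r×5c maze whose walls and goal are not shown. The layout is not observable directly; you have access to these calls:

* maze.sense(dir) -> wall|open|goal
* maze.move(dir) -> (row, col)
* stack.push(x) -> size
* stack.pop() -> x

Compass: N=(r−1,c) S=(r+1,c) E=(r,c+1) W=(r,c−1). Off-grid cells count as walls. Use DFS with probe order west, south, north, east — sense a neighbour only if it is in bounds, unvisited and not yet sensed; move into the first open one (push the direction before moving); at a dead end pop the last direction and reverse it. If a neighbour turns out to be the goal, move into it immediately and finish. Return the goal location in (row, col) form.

I use maze.sense with dir→west, : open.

Now I run stack.push with x→west, and get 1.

Using maze.move with dir→west, — result: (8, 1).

Then maze.sense with dir→west, and observe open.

Invoking stack.push with x→west, — result: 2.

I run maze.move with dir→west, : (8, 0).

Now I run maze.sense with dir→north, and see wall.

I call stack.pop, : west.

Calling maze.move with dir→east, giving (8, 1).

Using maze.sense with dir→north, and see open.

Invoking stack.push with x→north, and observe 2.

I call maze.move with dir→north, — result: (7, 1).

I try maze.sense with dir→north, → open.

Using stack.push with x→north, and get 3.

I try maze.move with dir→north, giving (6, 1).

Calling maze.sense with dir→west, giving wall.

Using maze.sense with dir→north, and observe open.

Invoking stack.push with x→north, and observe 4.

I call maze.move with dir→north, which returns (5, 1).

Using maze.sense with dir→west, which returns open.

I invoke stack.push with x→west, giving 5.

I run maze.move with dir→west, : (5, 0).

I call maze.sense with dir→north, : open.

I use stack.push with x→north, and observe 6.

I try maze.move with dir→north, → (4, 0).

I invoke maze.sense with dir→north, — result: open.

I use stack.push with x→north, → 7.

Using maze.move with dir→north, and observe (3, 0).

Using maze.sense with dir→north, and see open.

Using stack.push with x→north, and see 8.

Next I call maze.move with dir→north, : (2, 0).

Using maze.sense with dir→north, — result: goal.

Then maze.move with dir→north, giving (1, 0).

Answer: (1, 0)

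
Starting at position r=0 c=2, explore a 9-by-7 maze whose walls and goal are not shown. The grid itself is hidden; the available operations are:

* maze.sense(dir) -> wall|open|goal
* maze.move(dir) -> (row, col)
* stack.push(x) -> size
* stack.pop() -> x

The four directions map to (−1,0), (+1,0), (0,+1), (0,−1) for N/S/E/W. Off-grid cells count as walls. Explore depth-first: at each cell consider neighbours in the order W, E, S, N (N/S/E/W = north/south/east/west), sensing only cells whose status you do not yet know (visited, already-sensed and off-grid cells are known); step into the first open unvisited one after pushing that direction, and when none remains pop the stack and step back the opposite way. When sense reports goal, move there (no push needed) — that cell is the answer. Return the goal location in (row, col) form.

Now I run sense passing dir='west', yielding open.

I try push passing x='west', → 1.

Now I run move passing dir='west', → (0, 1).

Invoking sense passing dir='west', → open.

I call push passing x='west', giving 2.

I try move passing dir='west', which returns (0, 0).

I invoke sense passing dir='south', and see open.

Calling push passing x='south', and get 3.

I run move passing dir='south', and get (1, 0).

Using sense passing dir='east', giving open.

Then push passing x='east', and see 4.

Calling move passing dir='east', : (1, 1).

Next I call sense passing dir='east', and observe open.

I try push passing x='east', yielding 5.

Invoking move passing dir='east', and see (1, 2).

Calling sense passing dir='east', : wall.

Invoking sense passing dir='south', : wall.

Next I call pop(), → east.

Now I run move passing dir='west', and get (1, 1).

Invoking sense passing dir='south', and see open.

I try push passing x='south', : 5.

I try move passing dir='south', and see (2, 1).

I try sense passing dir='west', : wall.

I try sense passing dir='south', yielding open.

Now I run push passing x='south', : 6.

Using move passing dir='south', and observe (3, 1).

Using sense passing dir='west', — result: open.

Next I call push passing x='west', — result: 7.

Calling move passing dir='west', and see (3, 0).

Calling sense passing dir='south', → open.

Next I call push passing x='south', and get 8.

I run move passing dir='south', and observe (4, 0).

Using sense passing dir='east', yielding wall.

Now I run sense passing dir='south', yielding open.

Now I run push passing x='south', → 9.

I run move passing dir='south', : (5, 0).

I call sense passing dir='east', — result: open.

I run push passing x='east', yielding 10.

Using move passing dir='east', giving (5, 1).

I run sense passing dir='east', and observe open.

Using push passing x='east', and see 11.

I invoke move passing dir='east', giving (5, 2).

Calling sense passing dir='east', and observe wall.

I invoke sense passing dir='south', yielding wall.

Calling sense passing dir='north', and observe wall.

I try pop(), : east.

Now I run move passing dir='west', : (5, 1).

Using sense passing dir='south', and see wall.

Using pop(), and see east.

I run move passing dir='west', which returns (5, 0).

I call sense passing dir='south', and get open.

I invoke push passing x='south', → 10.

I invoke move passing dir='south', — result: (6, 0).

Now I run sense passing dir='south', → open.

Then push passing x='south', — result: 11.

I run move passing dir='south', : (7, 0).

I run sense passing dir='east', and see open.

Next I call push passing x='east', yielding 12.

Invoking move passing dir='east', and get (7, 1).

Invoking sense passing dir='east', → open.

I invoke push passing x='east', : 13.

Using move passing dir='east', and observe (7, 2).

I invoke sense passing dir='east', and get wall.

I call sense passing dir='south', → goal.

I use move passing dir='south', yielding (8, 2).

Answer: (8, 2)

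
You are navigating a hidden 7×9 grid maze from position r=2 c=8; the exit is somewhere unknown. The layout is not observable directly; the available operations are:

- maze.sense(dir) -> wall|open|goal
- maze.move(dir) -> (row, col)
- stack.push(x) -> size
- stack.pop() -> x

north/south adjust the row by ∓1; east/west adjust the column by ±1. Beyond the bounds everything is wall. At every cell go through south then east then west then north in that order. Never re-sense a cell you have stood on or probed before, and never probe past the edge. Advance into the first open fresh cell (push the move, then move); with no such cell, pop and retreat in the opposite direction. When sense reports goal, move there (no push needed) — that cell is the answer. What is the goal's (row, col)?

// 1. sense(dir: south) ~> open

// 2. push(x: south) ~> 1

// 3. move(dir: south) ~> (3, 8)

// 4. sense(dir: south) ~> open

// 5. push(x: south) ~> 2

// 6. move(dir: south) ~> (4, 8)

// 7. sense(dir: south) ~> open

// 8. push(x: south) ~> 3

// 9. move(dir: south) ~> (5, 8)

// 10. sense(dir: south) ~> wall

// 11. sense(dir: west) ~> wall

// 12. pop() ~> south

// 13. move(dir: north) ~> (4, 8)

// 14. sense(dir: west) ~> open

// 15. push(x: west) ~> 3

// 16. move(dir: west) ~> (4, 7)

// 17. sense(dir: west) ~> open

// 18. push(x: west) ~> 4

// 19. move(dir: west) ~> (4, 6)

// 20. sense(dir: south) ~> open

// 21. push(x: south) ~> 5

// 22. move(dir: south) ~> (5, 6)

// 23. sense(dir: south) ~> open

// 24. push(x: south) ~> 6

// 25. move(dir: south) ~> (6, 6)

// 26. sense(dir: east) ~> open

// 27. push(x: east) ~> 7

// 28. move(dir: east) ~> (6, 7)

// 29. pop() ~> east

// 30. move(dir: west) ~> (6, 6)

// 31. sense(dir: west) ~> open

// 32. push(x: west) ~> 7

// 33. move(dir: west) ~> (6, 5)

// 34. sense(dir: west) ~> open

// 35. push(x: west) ~> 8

// 36. move(dir: west) ~> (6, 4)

// 37. sense(dir: west) ~> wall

// 38. sense(dir: north) ~> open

// 39. push(x: north) ~> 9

// 40. move(dir: north) ~> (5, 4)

// 41. sense(dir: east) ~> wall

// 42. sense(dir: west) ~> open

// 43. push(x: west) ~> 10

// 44. move(dir: west) ~> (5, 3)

// 45. sense(dir: west) ~> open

// 46. push(x: west) ~> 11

// 47. move(dir: west) ~> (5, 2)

// 48. sense(dir: south) ~> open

// 49. push(x: south) ~> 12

// 50. move(dir: south) ~> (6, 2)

// 51. sense(dir: west) ~> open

// 52. push(x: west) ~> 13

// 53. move(dir: west) ~> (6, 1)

// 54. sense(dir: west) ~> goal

// 55. move(dir: west) ~> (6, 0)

Answer: (6, 0)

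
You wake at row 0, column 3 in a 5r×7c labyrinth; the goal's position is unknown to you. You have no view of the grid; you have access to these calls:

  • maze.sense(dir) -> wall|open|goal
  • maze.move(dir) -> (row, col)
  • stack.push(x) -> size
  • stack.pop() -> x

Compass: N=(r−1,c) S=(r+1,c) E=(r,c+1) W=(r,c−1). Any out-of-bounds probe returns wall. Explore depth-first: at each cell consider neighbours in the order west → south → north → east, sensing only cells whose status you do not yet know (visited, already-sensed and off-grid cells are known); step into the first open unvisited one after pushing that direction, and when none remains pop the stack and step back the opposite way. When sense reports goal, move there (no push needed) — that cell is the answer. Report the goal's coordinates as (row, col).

==> sense(dir: west)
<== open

==> push(x: west)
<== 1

==> move(dir: west)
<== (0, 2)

==> sense(dir: west)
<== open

==> push(x: west)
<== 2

==> move(dir: west)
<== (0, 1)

==> sense(dir: west)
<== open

==> push(x: west)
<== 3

==> move(dir: west)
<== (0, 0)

==> sense(dir: south)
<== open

==> push(x: south)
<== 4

==> move(dir: south)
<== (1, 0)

==> sense(dir: south)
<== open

==> push(x: south)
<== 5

==> move(dir: south)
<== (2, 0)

==> sense(dir: south)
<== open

==> push(x: south)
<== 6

==> move(dir: south)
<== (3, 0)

==> sense(dir: south)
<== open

==> push(x: south)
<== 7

==> move(dir: south)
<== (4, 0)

==> sense(dir: east)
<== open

==> push(x: east)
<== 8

==> move(dir: east)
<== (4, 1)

==> sense(dir: north)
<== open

==> push(x: north)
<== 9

==> move(dir: north)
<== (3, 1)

==> sense(dir: north)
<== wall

==> sense(dir: east)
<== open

==> push(x: east)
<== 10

==> move(dir: east)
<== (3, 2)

==> sense(dir: south)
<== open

==> push(x: south)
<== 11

==> move(dir: south)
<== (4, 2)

==> sense(dir: east)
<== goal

==> move(dir: east)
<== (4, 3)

Answer: (4, 3)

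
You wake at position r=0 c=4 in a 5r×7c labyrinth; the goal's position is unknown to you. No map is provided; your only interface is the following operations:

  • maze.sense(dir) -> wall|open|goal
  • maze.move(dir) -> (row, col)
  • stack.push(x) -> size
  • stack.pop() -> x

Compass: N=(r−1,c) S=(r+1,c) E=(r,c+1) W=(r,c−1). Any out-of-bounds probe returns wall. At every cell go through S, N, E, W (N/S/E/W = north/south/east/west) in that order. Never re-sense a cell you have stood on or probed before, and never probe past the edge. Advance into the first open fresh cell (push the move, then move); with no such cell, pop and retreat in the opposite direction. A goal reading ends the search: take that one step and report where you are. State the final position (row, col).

Action: sense[dir→south]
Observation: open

Action: push[x→south]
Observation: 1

Action: move[dir→south]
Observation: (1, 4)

Action: sense[dir→south]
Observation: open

Action: push[x→south]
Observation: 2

Action: move[dir→south]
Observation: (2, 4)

Action: sense[dir→south]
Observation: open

Action: push[x→south]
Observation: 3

Action: move[dir→south]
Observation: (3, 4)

Action: sense[dir→south]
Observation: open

Action: push[x→south]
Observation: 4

Action: move[dir→south]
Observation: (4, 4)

Action: sense[dir→east]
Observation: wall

Action: sense[dir→west]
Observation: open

Action: push[x→west]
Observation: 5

Action: move[dir→west]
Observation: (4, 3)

Action: sense[dir→north]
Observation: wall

Action: sense[dir→west]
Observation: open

Action: push[x→west]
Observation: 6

Action: move[dir→west]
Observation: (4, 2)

Action: sense[dir→north]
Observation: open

Action: push[x→north]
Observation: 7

Action: move[dir→north]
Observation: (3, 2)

Action: sense[dir→north]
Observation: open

Action: push[x→north]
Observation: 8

Action: move[dir→north]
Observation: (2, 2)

Action: sense[dir→north]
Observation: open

Action: push[x→north]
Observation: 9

Action: move[dir→north]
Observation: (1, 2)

Action: sense[dir→north]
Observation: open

Action: push[x→north]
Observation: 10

Action: move[dir→north]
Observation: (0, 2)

Action: sense[dir→east]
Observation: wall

Action: sense[dir→west]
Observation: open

Action: push[x→west]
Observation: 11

Action: move[dir→west]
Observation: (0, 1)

Action: sense[dir→south]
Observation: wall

Action: sense[dir→west]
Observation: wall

Action: pop[]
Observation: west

Action: move[dir→east]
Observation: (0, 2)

Action: pop[]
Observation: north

Action: move[dir→south]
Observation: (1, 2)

Action: sense[dir→east]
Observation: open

Action: push[x→east]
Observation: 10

Action: move[dir→east]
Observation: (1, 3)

Action: sense[dir→south]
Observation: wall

Action: pop[]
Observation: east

Action: move[dir→west]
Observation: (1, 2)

Action: pop[]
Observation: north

Action: move[dir→south]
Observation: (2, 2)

Action: sense[dir→west]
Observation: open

Action: push[x→west]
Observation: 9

Action: move[dir→west]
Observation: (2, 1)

Action: sense[dir→south]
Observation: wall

Action: sense[dir→west]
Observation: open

Action: push[x→west]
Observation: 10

Action: move[dir→west]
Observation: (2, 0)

Action: sense[dir→south]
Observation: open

Action: push[x→south]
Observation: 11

Action: move[dir→south]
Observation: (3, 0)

Action: sense[dir→south]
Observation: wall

Action: pop[]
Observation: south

Action: move[dir→north]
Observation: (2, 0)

Action: sense[dir→north]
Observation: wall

Action: pop[]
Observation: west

Action: move[dir→east]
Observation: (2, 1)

Action: pop[]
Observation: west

Action: move[dir→east]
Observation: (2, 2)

Action: pop[]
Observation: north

Action: move[dir→south]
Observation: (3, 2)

Action: pop[]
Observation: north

Action: move[dir→south]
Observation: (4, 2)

Action: sense[dir→west]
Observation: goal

Action: move[dir→west]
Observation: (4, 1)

Answer: (4, 1)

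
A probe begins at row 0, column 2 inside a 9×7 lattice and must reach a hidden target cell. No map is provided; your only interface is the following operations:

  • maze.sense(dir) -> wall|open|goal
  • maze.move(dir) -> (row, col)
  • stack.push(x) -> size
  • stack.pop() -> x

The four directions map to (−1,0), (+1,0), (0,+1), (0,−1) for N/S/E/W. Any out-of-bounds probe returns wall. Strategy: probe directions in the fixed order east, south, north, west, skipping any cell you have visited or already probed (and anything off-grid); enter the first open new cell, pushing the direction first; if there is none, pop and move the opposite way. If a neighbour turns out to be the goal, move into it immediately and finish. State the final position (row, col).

>> sense(east)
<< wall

>> sense(south)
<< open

>> push(south)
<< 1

>> move(south)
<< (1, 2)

>> sense(east)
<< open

>> push(east)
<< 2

>> move(east)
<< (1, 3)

>> sense(east)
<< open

>> push(east)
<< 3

>> move(east)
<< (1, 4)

>> sense(east)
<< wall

>> sense(south)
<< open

>> push(south)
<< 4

>> move(south)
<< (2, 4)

>> sense(east)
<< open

>> push(east)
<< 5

>> move(east)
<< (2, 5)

>> sense(east)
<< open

>> push(east)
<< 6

>> move(east)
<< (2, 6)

>> sense(south)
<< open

>> push(south)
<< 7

>> move(south)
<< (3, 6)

>> sense(south)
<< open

>> push(south)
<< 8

>> move(south)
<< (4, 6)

>> sense(south)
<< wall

>> sense(west)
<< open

>> push(west)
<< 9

>> move(west)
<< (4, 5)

>> sense(south)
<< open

>> push(south)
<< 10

>> move(south)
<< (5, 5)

>> sense(south)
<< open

>> push(south)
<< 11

>> move(south)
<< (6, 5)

>> sense(east)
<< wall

>> sense(south)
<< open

>> push(south)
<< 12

>> move(south)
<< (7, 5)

>> sense(east)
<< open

>> push(east)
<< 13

>> move(east)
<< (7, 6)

>> sense(south)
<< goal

>> move(south)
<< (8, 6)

Answer: (8, 6)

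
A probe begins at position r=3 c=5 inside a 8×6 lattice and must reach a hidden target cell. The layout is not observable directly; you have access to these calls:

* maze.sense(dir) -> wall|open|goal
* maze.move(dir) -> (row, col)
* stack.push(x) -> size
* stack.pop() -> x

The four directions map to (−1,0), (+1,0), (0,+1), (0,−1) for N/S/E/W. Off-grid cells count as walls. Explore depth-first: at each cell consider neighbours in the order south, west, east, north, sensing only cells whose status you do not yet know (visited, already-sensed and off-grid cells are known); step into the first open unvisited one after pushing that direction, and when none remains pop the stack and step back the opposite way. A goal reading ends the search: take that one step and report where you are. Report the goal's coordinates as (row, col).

~$ sense dir: south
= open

~$ push x: south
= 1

~$ move dir: south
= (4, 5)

~$ sense dir: south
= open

~$ push x: south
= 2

~$ move dir: south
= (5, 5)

~$ sense dir: south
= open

~$ push x: south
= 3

~$ move dir: south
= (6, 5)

~$ sense dir: south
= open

~$ push x: south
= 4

~$ move dir: south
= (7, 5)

~$ sense dir: west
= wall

~$ pop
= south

~$ move dir: north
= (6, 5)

~$ sense dir: west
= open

~$ push x: west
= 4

~$ move dir: west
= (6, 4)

~$ sense dir: west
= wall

~$ sense dir: north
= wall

~$ pop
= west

~$ move dir: east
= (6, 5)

~$ pop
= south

~$ move dir: north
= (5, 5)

~$ pop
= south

~$ move dir: north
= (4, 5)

~$ sense dir: west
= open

~$ push x: west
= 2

~$ move dir: west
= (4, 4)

~$ sense dir: west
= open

~$ push x: west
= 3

~$ move dir: west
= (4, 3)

~$ sense dir: south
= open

~$ push x: south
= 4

~$ move dir: south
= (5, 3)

~$ sense dir: west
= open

~$ push x: west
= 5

~$ move dir: west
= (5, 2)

~$ sense dir: south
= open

~$ push x: south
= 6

~$ move dir: south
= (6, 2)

~$ sense dir: south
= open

~$ push x: south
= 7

~$ move dir: south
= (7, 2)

~$ sense dir: west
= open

~$ push x: west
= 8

~$ move dir: west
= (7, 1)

~$ sense dir: west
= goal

~$ move dir: west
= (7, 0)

Answer: (7, 0)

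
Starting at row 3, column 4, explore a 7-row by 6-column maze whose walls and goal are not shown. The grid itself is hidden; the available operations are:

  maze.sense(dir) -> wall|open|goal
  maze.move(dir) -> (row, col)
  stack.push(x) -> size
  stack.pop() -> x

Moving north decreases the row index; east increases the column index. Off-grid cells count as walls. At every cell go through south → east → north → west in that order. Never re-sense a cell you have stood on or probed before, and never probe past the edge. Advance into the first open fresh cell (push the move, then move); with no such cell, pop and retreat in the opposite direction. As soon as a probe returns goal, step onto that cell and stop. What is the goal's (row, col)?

·→ maze.sense(dir: south)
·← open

·→ stack.push(x: south)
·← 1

·→ maze.move(dir: south)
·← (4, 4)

·→ maze.sense(dir: south)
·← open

·→ stack.push(x: south)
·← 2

·→ maze.move(dir: south)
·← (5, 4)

·→ maze.sense(dir: south)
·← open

·→ stack.push(x: south)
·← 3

·→ maze.move(dir: south)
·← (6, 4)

·→ maze.sense(dir: east)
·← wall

·→ maze.sense(dir: west)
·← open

·→ stack.push(x: west)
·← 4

·→ maze.move(dir: west)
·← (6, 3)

·→ maze.sense(dir: north)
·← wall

·→ maze.sense(dir: west)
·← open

·→ stack.push(x: west)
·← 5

·→ maze.move(dir: west)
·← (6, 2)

·→ maze.sense(dir: north)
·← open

·→ stack.push(x: north)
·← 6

·→ maze.move(dir: north)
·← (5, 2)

·→ maze.sense(dir: north)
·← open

·→ stack.push(x: north)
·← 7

·→ maze.move(dir: north)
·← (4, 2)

·→ maze.sense(dir: east)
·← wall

·→ maze.sense(dir: north)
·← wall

·→ maze.sense(dir: west)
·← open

·→ stack.push(x: west)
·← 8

·→ maze.move(dir: west)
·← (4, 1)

·→ maze.sense(dir: south)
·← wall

·→ maze.sense(dir: north)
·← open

·→ stack.push(x: north)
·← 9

·→ maze.move(dir: north)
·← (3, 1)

·→ maze.sense(dir: north)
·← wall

·→ maze.sense(dir: west)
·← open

·→ stack.push(x: west)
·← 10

·→ maze.move(dir: west)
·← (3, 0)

·→ maze.sense(dir: south)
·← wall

·→ maze.sense(dir: north)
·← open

·→ stack.push(x: north)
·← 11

·→ maze.move(dir: north)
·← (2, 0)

·→ maze.sense(dir: north)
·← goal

·→ maze.move(dir: north)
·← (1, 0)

Answer: (1, 0)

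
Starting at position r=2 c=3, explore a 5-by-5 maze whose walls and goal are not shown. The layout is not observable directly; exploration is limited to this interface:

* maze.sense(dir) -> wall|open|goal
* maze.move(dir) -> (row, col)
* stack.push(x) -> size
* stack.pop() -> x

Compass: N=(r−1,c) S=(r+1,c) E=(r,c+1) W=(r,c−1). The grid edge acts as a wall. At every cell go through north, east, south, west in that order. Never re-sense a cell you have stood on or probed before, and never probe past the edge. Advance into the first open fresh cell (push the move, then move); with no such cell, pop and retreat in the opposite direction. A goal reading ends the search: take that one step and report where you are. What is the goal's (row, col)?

>>> sense dir: north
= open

>>> push x: north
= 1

>>> move dir: north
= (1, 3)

>>> sense dir: north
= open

>>> push x: north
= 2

>>> move dir: north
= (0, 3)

>>> sense dir: east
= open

>>> push x: east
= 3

>>> move dir: east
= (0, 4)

>>> sense dir: south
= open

>>> push x: south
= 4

>>> move dir: south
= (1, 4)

>>> sense dir: south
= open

>>> push x: south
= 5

>>> move dir: south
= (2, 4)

>>> sense dir: south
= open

>>> push x: south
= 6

>>> move dir: south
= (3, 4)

>>> sense dir: south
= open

>>> push x: south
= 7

>>> move dir: south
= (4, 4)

>>> sense dir: west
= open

>>> push x: west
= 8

>>> move dir: west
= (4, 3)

>>> sense dir: north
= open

>>> push x: north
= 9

>>> move dir: north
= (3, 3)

>>> sense dir: west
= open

>>> push x: west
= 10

>>> move dir: west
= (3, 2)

>>> sense dir: north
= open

>>> push x: north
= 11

>>> move dir: north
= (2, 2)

>>> sense dir: north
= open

>>> push x: north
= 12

>>> move dir: north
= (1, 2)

>>> sense dir: north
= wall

>>> sense dir: west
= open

>>> push x: west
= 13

>>> move dir: west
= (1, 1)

>>> sense dir: north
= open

>>> push x: north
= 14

>>> move dir: north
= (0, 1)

>>> sense dir: west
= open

>>> push x: west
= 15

>>> move dir: west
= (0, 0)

>>> sense dir: south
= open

>>> push x: south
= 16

>>> move dir: south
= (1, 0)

>>> sense dir: south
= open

>>> push x: south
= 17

>>> move dir: south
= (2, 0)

>>> sense dir: east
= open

>>> push x: east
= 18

>>> move dir: east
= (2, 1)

>>> sense dir: south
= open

>>> push x: south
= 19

>>> move dir: south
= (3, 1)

>>> sense dir: south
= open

>>> push x: south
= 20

>>> move dir: south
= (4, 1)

>>> sense dir: east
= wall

>>> sense dir: west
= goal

>>> move dir: west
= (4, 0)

Answer: (4, 0)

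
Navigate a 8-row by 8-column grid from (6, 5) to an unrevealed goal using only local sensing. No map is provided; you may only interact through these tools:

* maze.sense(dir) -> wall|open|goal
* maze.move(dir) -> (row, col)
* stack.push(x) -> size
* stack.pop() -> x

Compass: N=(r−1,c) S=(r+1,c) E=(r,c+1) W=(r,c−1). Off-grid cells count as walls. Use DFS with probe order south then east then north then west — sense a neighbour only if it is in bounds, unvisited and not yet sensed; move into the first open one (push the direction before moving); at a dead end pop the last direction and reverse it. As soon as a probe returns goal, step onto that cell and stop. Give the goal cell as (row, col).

# maze.sense(dir=south) : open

# stack.push(x=south) : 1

# maze.move(dir=south) : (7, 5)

# maze.sense(dir=east) : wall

# maze.sense(dir=west) : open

# stack.push(x=west) : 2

# maze.move(dir=west) : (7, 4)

# maze.sense(dir=north) : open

# stack.push(x=north) : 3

# maze.move(dir=north) : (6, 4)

# maze.sense(dir=north) : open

# stack.push(x=north) : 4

# maze.move(dir=north) : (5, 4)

# maze.sense(dir=east) : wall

# maze.sense(dir=north) : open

# stack.push(x=north) : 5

# maze.move(dir=north) : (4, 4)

# maze.sense(dir=east) : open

# stack.push(x=east) : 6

# maze.move(dir=east) : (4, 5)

# maze.sense(dir=east) : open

# stack.push(x=east) : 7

# maze.move(dir=east) : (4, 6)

# maze.sense(dir=south) : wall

# maze.sense(dir=east) : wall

# maze.sense(dir=north) : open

# stack.push(x=north) : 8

# maze.move(dir=north) : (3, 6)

# maze.sense(dir=east) : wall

# maze.sense(dir=north) : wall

# maze.sense(dir=west) : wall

# stack.pop() : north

# maze.move(dir=south) : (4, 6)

# stack.pop() : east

# maze.move(dir=west) : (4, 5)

# stack.pop() : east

# maze.move(dir=west) : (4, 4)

# maze.sense(dir=north) : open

# stack.push(x=north) : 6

# maze.move(dir=north) : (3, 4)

# maze.sense(dir=north) : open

# stack.push(x=north) : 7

# maze.move(dir=north) : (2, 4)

# maze.sense(dir=east) : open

# stack.push(x=east) : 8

# maze.move(dir=east) : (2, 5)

# maze.sense(dir=north) : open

# stack.push(x=north) : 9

# maze.move(dir=north) : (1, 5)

# maze.sense(dir=east) : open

# stack.push(x=east) : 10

# maze.move(dir=east) : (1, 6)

# maze.sense(dir=east) : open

# stack.push(x=east) : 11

# maze.move(dir=east) : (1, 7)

# maze.sense(dir=south) : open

# stack.push(x=south) : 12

# maze.move(dir=south) : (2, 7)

# stack.pop() : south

# maze.move(dir=north) : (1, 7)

# maze.sense(dir=north) : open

# stack.push(x=north) : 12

# maze.move(dir=north) : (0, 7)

# maze.sense(dir=west) : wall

# stack.pop() : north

# maze.move(dir=south) : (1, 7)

# stack.pop() : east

# maze.move(dir=west) : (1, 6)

# stack.pop() : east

# maze.move(dir=west) : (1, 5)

# maze.sense(dir=north) : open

# stack.push(x=north) : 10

# maze.move(dir=north) : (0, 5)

# maze.sense(dir=west) : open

# stack.push(x=west) : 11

# maze.move(dir=west) : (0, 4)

# maze.sense(dir=south) : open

# stack.push(x=south) : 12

# maze.move(dir=south) : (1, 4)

# maze.sense(dir=west) : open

# stack.push(x=west) : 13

# maze.move(dir=west) : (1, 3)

# maze.sense(dir=south) : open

# stack.push(x=south) : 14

# maze.move(dir=south) : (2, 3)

# maze.sense(dir=south) : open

# stack.push(x=south) : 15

# maze.move(dir=south) : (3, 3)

# maze.sense(dir=south) : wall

# maze.sense(dir=west) : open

# stack.push(x=west) : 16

# maze.move(dir=west) : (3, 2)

# maze.sense(dir=south) : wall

# maze.sense(dir=north) : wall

# maze.sense(dir=west) : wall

# stack.pop() : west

# maze.move(dir=east) : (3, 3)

# stack.pop() : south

# maze.move(dir=north) : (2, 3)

# stack.pop() : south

# maze.move(dir=north) : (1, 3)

# maze.sense(dir=north) : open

# stack.push(x=north) : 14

# maze.move(dir=north) : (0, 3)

# maze.sense(dir=west) : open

# stack.push(x=west) : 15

# maze.move(dir=west) : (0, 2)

# maze.sense(dir=south) : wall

# maze.sense(dir=west) : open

# stack.push(x=west) : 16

# maze.move(dir=west) : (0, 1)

# maze.sense(dir=south) : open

# stack.push(x=south) : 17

# maze.move(dir=south) : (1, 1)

# maze.sense(dir=south) : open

# stack.push(x=south) : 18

# maze.move(dir=south) : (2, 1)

# maze.sense(dir=west) : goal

# maze.move(dir=west) : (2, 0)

Answer: (2, 0)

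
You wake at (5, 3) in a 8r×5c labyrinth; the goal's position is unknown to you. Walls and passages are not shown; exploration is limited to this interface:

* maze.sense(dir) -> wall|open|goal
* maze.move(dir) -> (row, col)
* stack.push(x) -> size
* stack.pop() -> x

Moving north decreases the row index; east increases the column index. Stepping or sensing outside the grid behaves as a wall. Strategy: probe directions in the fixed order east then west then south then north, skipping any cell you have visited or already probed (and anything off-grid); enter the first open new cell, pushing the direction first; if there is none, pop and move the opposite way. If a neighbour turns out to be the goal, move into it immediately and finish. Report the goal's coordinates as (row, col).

>> sense(east)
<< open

>> push(east)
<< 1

>> move(east)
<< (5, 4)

>> sense(south)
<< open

>> push(south)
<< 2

>> move(south)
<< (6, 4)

>> sense(west)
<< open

>> push(west)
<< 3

>> move(west)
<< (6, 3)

>> sense(west)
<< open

>> push(west)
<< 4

>> move(west)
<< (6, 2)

>> sense(west)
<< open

>> push(west)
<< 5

>> move(west)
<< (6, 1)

>> sense(west)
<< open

>> push(west)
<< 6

>> move(west)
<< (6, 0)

>> sense(south)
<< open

>> push(south)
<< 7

>> move(south)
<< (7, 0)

>> sense(east)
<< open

>> push(east)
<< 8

>> move(east)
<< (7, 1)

>> sense(east)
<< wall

>> pop()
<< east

>> move(west)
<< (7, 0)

>> pop()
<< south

>> move(north)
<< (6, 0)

>> sense(north)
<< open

>> push(north)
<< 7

>> move(north)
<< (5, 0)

>> sense(east)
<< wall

>> sense(north)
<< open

>> push(north)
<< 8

>> move(north)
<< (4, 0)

>> sense(east)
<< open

>> push(east)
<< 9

>> move(east)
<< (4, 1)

>> sense(east)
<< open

>> push(east)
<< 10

>> move(east)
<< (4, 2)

>> sense(east)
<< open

>> push(east)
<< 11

>> move(east)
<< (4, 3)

>> sense(east)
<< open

>> push(east)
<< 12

>> move(east)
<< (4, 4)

>> sense(north)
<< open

>> push(north)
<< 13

>> move(north)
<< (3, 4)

>> sense(west)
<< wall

>> sense(north)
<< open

>> push(north)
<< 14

>> move(north)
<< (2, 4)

>> sense(west)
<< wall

>> sense(north)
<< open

>> push(north)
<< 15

>> move(north)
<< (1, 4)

>> sense(west)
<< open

>> push(west)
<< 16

>> move(west)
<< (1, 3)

>> sense(west)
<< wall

>> sense(north)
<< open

>> push(north)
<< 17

>> move(north)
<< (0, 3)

>> sense(east)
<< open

>> push(east)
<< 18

>> move(east)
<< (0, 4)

>> pop()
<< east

>> move(west)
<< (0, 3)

>> sense(west)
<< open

>> push(west)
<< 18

>> move(west)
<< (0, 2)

>> sense(west)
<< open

>> push(west)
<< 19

>> move(west)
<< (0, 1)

>> sense(west)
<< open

>> push(west)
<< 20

>> move(west)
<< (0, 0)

>> sense(south)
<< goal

>> move(south)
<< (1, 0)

Answer: (1, 0)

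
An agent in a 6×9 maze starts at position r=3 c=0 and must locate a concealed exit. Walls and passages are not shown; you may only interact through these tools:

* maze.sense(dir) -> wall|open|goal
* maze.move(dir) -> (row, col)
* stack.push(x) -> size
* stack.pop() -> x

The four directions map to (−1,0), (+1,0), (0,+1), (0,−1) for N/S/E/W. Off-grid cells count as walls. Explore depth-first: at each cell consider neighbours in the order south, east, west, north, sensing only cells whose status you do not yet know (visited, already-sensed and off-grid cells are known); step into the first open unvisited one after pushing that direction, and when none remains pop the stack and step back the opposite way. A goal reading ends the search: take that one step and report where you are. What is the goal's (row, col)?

→ maze.sense(dir=south)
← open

→ stack.push(x=south)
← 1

→ maze.move(dir=south)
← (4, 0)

→ maze.sense(dir=south)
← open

→ stack.push(x=south)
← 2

→ maze.move(dir=south)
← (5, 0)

→ maze.sense(dir=east)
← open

→ stack.push(x=east)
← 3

→ maze.move(dir=east)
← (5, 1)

→ maze.sense(dir=east)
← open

→ stack.push(x=east)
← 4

→ maze.move(dir=east)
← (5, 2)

→ maze.sense(dir=east)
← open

→ stack.push(x=east)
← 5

→ maze.move(dir=east)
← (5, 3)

→ maze.sense(dir=east)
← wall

→ maze.sense(dir=north)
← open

→ stack.push(x=north)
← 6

→ maze.move(dir=north)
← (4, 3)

→ maze.sense(dir=east)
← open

→ stack.push(x=east)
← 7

→ maze.move(dir=east)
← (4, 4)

→ maze.sense(dir=east)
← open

→ stack.push(x=east)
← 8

→ maze.move(dir=east)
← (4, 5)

→ maze.sense(dir=south)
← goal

→ maze.move(dir=south)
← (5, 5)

Answer: (5, 5)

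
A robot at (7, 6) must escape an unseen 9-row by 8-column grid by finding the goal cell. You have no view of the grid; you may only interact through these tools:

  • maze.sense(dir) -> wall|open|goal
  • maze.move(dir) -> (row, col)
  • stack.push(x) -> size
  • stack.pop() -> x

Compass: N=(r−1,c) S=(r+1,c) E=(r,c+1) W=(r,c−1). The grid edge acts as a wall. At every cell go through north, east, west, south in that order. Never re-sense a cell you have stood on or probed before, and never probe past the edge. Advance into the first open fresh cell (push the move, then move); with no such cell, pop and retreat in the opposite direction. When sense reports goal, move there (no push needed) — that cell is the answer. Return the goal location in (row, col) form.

Then sense passing dir→north, and get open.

I invoke push passing x→north, which returns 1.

Now I run move passing dir→north, and observe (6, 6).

I call sense passing dir→north, and observe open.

Next I call push passing x→north, and see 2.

I try move passing dir→north, and get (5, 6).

Calling sense passing dir→north, and get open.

Now I run push passing x→north, yielding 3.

Calling move passing dir→north, : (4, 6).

I try sense passing dir→north, and see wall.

Using sense passing dir→east, — result: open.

I invoke push passing x→east, and observe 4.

Now I run move passing dir→east, and observe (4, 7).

Now I run sense passing dir→north, → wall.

I use sense passing dir→south, and observe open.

I run push passing x→south, : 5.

Using move passing dir→south, giving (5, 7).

I call sense passing dir→south, and get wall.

I invoke pop(), yielding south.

Then move passing dir→north, — result: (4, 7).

I run pop(), giving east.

Invoking move passing dir→west, → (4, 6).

Now I run sense passing dir→west, and get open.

Using push passing x→west, yielding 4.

Calling move passing dir→west, giving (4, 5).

I run sense passing dir→north, which returns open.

Now I run push passing x→north, — result: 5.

I use move passing dir→north, and get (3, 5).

Using sense passing dir→north, and observe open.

I use push passing x→north, → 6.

Using move passing dir→north, yielding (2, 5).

I run sense passing dir→north, and get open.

Now I run push passing x→north, giving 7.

I invoke move passing dir→north, and get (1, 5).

Using sense passing dir→north, and get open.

Now I run push passing x→north, → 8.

I try move passing dir→north, and get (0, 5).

I invoke sense passing dir→east, which returns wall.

I call sense passing dir→west, which returns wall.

Calling pop, and see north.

I try move passing dir→south, : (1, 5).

Invoking sense passing dir→east, which returns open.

I try push passing x→east, giving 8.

Then move passing dir→east, giving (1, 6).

I try sense passing dir→east, and see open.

Next I call push passing x→east, and get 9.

I try move passing dir→east, giving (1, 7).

I invoke sense passing dir→north, — result: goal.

Using move passing dir→north, and get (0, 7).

Answer: (0, 7)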